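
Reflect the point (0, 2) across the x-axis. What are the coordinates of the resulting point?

Reflection across x-axis: (0, 2) → (0, -2)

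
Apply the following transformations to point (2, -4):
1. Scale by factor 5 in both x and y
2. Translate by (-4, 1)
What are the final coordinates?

Step 1: Scale (2, -4) by 5 → (10, -20)
Step 2: Translate by (-4, 1) → (6, -19)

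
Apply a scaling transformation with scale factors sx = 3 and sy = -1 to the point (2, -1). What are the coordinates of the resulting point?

Scaling matrix:
[[3, 0], [0, -1]]
Result: (2 × 3, -1 × -1) = (6, 1)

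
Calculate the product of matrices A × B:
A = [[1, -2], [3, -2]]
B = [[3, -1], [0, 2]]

Matrix multiplication:
C[0][0] = 1×3 + -2×0 = 3
C[0][1] = 1×-1 + -2×2 = -5
C[1][0] = 3×3 + -2×0 = 9
C[1][1] = 3×-1 + -2×2 = -7
Result: [[3, -5], [9, -7]]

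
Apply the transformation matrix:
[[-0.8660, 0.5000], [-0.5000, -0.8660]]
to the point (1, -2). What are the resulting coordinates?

Matrix multiplication:
[[-0.8660, 0.5000], [-0.5000, -0.8660]] × [1, -2]ᵀ
= [(-0.8660)(1) + (0.5000)(-2), (-0.5000)(1) + (-0.8660)(-2)]ᵀ
= [-1.8660, 1.2320]ᵀ
Result: (-1.8660, 1.2320)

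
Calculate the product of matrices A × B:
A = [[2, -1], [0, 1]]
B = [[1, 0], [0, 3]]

Matrix multiplication:
C[0][0] = 2×1 + -1×0 = 2
C[0][1] = 2×0 + -1×3 = -3
C[1][0] = 0×1 + 1×0 = 0
C[1][1] = 0×0 + 1×3 = 3
Result: [[2, -3], [0, 3]]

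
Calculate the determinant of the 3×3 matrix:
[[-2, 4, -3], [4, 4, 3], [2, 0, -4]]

Expansion along first row:
det = -2·det([[4,3],[0,-4]]) - 4·det([[4,3],[2,-4]]) + -3·det([[4,4],[2,0]])
    = -2·(4·-4 - 3·0) - 4·(4·-4 - 3·2) + -3·(4·0 - 4·2)
    = -2·-16 - 4·-22 + -3·-8
    = 32 + 88 + 24 = 144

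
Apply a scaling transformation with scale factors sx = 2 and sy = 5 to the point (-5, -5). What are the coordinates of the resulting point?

Scaling matrix:
[[2, 0], [0, 5]]
Result: (-5 × 2, -5 × 5) = (-10, -25)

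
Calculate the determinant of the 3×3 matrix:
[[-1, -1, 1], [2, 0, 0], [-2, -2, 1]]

Expansion along first row:
det = -1·det([[0,0],[-2,1]]) - -1·det([[2,0],[-2,1]]) + 1·det([[2,0],[-2,-2]])
    = -1·(0·1 - 0·-2) - -1·(2·1 - 0·-2) + 1·(2·-2 - 0·-2)
    = -1·0 - -1·2 + 1·-4
    = 0 + 2 + -4 = -2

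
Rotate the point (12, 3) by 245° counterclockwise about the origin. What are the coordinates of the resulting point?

Rotation matrix for 245°: [[cos 245°, -sin 245°], [sin 245°, cos 245°]] ≈ [[-0.422618, 0.906308], [-0.906308, -0.422618]]
[[-0.422618, 0.906308], [-0.906308, -0.422618]] × [12, 3]ᵀ ≈ [-2.3525, -12.1435]ᵀ
Result: (-2.3525, -12.1435)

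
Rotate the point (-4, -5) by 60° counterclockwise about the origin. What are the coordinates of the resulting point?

Rotation matrix for 60°: [[cos 60°, -sin 60°], [sin 60°, cos 60°]] ≈ [[0.500000, -0.866025], [0.866025, 0.500000]]
[[0.500000, -0.866025], [0.866025, 0.500000]] × [-4, -5]ᵀ ≈ [2.3301, -5.9641]ᵀ
Result: (2.3301, -5.9641)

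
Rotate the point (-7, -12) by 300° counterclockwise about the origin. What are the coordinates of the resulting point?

Rotation matrix for 300°: [[cos 300°, -sin 300°], [sin 300°, cos 300°]] ≈ [[0.500000, 0.866025], [-0.866025, 0.500000]]
[[0.500000, 0.866025], [-0.866025, 0.500000]] × [-7, -12]ᵀ ≈ [-13.8923, 0.0622]ᵀ
Result: (-13.8923, 0.0622)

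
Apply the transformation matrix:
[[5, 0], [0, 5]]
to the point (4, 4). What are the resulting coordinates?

Matrix multiplication:
[[5, 0], [0, 5]] × [4, 4]ᵀ
= [(5)(4) + (0)(4), (0)(4) + (5)(4)]ᵀ
= [20, 20]ᵀ
Result: (20, 20)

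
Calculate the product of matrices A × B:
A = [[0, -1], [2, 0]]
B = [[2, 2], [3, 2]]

Matrix multiplication:
C[0][0] = 0×2 + -1×3 = -3
C[0][1] = 0×2 + -1×2 = -2
C[1][0] = 2×2 + 0×3 = 4
C[1][1] = 2×2 + 0×2 = 4
Result: [[-3, -2], [4, 4]]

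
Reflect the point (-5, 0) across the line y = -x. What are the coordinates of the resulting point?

Reflection across line y = -x: (-5, 0) → (0, 5)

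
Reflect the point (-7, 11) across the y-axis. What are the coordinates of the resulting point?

Reflection across y-axis: (-7, 11) → (7, 11)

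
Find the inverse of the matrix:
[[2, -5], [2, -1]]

For [[a,b],[c,d]], inverse = (1/det)·[[d,-b],[-c,a]]
det = (2)(-1) - (-5)(2) = -2 - -10 = 8
Inverse = (1/8)·[[-1, 5], [-2, 2]]
= [[-1/8, 5/8], [-1/4, 1/4]]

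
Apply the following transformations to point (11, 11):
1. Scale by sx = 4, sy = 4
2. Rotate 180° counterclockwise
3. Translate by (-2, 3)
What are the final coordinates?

Step 1: Scale → (44, 44)
Step 2: Rotate 180° → (-44, -44)
Step 3: Translate → (-46, -41)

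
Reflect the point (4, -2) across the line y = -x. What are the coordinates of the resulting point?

Reflection across line y = -x: (4, -2) → (2, -4)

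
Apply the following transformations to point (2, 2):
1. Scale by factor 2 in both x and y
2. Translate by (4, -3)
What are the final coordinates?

Step 1: Scale (2, 2) by 2 → (4, 4)
Step 2: Translate by (4, -3) → (8, 1)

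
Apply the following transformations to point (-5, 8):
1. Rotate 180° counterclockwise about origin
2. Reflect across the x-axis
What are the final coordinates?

Step 1: Rotate 180° → (5, -8)
Step 2: Reflect across x-axis → (5, 8)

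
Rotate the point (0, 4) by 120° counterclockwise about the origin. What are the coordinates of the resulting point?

Rotation matrix for 120°: [[cos 120°, -sin 120°], [sin 120°, cos 120°]] ≈ [[-0.500000, -0.866025], [0.866025, -0.500000]]
[[-0.500000, -0.866025], [0.866025, -0.500000]] × [0, 4]ᵀ ≈ [-3.4641, -2]ᵀ
Result: (-3.4641, -2)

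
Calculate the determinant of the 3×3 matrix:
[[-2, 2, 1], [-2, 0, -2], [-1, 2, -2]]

Expansion along first row:
det = -2·det([[0,-2],[2,-2]]) - 2·det([[-2,-2],[-1,-2]]) + 1·det([[-2,0],[-1,2]])
    = -2·(0·-2 - -2·2) - 2·(-2·-2 - -2·-1) + 1·(-2·2 - 0·-1)
    = -2·4 - 2·2 + 1·-4
    = -8 + -4 + -4 = -16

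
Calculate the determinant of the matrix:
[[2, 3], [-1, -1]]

For a 2×2 matrix [[a, b], [c, d]], det = ad - bc
det = (2)(-1) - (3)(-1) = -2 - -3 = 1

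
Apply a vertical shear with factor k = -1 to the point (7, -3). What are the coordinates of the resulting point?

Shear matrix for vertical shear with factor k = -1:
[[1, 0], [-1, 1]]
Result: (7, -3) → (7, -10)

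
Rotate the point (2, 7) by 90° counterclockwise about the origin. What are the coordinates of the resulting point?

Rotation matrix for 90°: [[cos 90°, -sin 90°], [sin 90°, cos 90°]] = [[0, -1], [1, 0]]
[[0, -1], [1, 0]] × [2, 7]ᵀ = [-7, 2]ᵀ
Result: (-7, 2)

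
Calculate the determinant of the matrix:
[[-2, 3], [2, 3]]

For a 2×2 matrix [[a, b], [c, d]], det = ad - bc
det = (-2)(3) - (3)(2) = -6 - 6 = -12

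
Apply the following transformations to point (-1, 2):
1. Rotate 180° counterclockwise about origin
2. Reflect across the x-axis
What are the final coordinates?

Step 1: Rotate 180° → (1, -2)
Step 2: Reflect across x-axis → (1, 2)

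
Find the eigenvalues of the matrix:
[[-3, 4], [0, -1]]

Characteristic equation: det(A - λI) = 0
λ² - (trace)λ + (det) = 0
trace = -3 + -1 = -4, det = (-3)(-1) - (4)(0) = 3
λ² - (-4)λ + (3) = 0
λ = (-4 ± √((-4)² - 4·(3))) / 2 = (-4 ± √4) / 2
Solving: λ = -3, -1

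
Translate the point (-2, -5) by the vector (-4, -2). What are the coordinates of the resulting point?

Translation by (-4, -2) (homogeneous matrix [[1, 0, -4], [0, 1, -2], [0, 0, 1]]):
x' = -2 + -4 = -6
y' = -5 + -2 = -7
Result: (-6, -7)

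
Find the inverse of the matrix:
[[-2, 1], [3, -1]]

For [[a,b],[c,d]], inverse = (1/det)·[[d,-b],[-c,a]]
det = (-2)(-1) - (1)(3) = 2 - 3 = -1
Inverse = (1/-1)·[[-1, -1], [-3, -2]]
= [[1, 1], [3, 2]]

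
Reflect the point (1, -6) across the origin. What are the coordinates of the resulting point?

Reflection across origin: (1, -6) → (-1, 6)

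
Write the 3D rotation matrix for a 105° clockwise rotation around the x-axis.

Rotation matrix for clockwise 105° around x-axis:
A clockwise rotation by 105° is a counterclockwise rotation by -105°.
cos(-105°) = -0.2588, sin(-105°) = -0.9659
Result: [[1, 0, 0], [0, -0.2588, 0.9659], [0, -0.9659, -0.2588]]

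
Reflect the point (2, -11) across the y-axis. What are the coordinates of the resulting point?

Reflection across y-axis: (2, -11) → (-2, -11)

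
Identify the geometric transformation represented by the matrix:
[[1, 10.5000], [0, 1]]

This matrix represents: horizontal shear with factor 10.5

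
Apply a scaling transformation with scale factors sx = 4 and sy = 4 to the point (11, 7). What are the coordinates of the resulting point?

Scaling matrix:
[[4, 0], [0, 4]]
Result: (11 × 4, 7 × 4) = (44, 28)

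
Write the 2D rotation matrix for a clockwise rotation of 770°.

Rotation matrix formula: [[cos θ, -sin θ], [sin θ, cos θ]]
A clockwise rotation by 770° is equivalent to a counterclockwise rotation by -770°.
For θ = -770°:
cos(-770°) = 0.6428
sin(-770°) = -0.7660
Result: [[0.6428, 0.7660], [-0.7660, 0.6428]]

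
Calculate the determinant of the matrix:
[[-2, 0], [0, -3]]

For a 2×2 matrix [[a, b], [c, d]], det = ad - bc
det = (-2)(-3) - (0)(0) = 6 - 0 = 6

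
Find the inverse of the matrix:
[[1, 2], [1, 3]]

For [[a,b],[c,d]], inverse = (1/det)·[[d,-b],[-c,a]]
det = (1)(3) - (2)(1) = 3 - 2 = 1
Inverse = [[3, -2], [-1, 1]]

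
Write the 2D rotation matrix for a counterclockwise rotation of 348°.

Rotation matrix formula: [[cos θ, -sin θ], [sin θ, cos θ]]
For θ = 348°:
cos(348°) = 0.9781
sin(348°) = -0.2079
Result: [[0.9781, 0.2079], [-0.2079, 0.9781]]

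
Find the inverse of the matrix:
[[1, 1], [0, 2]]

For [[a,b],[c,d]], inverse = (1/det)·[[d,-b],[-c,a]]
det = (1)(2) - (1)(0) = 2 - 0 = 2
Inverse = (1/2)·[[2, -1], [0, 1]]
= [[1, -1/2], [0, 1/2]]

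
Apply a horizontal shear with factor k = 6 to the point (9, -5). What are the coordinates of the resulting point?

Shear matrix for horizontal shear with factor k = 6:
[[1, 6], [0, 1]]
Result: (9, -5) → (-21, -5)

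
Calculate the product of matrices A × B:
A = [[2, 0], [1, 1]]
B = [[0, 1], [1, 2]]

Matrix multiplication:
C[0][0] = 2×0 + 0×1 = 0
C[0][1] = 2×1 + 0×2 = 2
C[1][0] = 1×0 + 1×1 = 1
C[1][1] = 1×1 + 1×2 = 3
Result: [[0, 2], [1, 3]]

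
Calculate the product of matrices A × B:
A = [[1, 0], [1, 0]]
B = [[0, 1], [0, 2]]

Matrix multiplication:
C[0][0] = 1×0 + 0×0 = 0
C[0][1] = 1×1 + 0×2 = 1
C[1][0] = 1×0 + 0×0 = 0
C[1][1] = 1×1 + 0×2 = 1
Result: [[0, 1], [0, 1]]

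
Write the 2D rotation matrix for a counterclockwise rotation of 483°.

Rotation matrix formula: [[cos θ, -sin θ], [sin θ, cos θ]]
For θ = 483°:
cos(483°) = -0.5446
sin(483°) = 0.8387
Result: [[-0.5446, -0.8387], [0.8387, -0.5446]]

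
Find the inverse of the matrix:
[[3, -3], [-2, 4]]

For [[a,b],[c,d]], inverse = (1/det)·[[d,-b],[-c,a]]
det = (3)(4) - (-3)(-2) = 12 - 6 = 6
Inverse = (1/6)·[[4, 3], [2, 3]]
= [[2/3, 1/2], [1/3, 1/2]]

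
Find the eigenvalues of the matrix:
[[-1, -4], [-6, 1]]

Characteristic equation: det(A - λI) = 0
λ² - (trace)λ + (det) = 0
trace = -1 + 1 = 0, det = (-1)(1) - (-4)(-6) = -25
λ² - (0)λ + (-25) = 0
λ = (0 ± √((0)² - 4·(-25))) / 2 = (0 ± √100) / 2
Solving: λ = -5, 5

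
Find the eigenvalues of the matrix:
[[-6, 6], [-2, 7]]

Characteristic equation: det(A - λI) = 0
λ² - (trace)λ + (det) = 0
trace = -6 + 7 = 1, det = (-6)(7) - (6)(-2) = -30
λ² - (1)λ + (-30) = 0
λ = (1 ± √((1)² - 4·(-30))) / 2 = (1 ± √121) / 2
Solving: λ = -5, 6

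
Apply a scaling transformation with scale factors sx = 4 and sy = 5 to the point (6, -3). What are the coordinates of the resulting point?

Scaling matrix:
[[4, 0], [0, 5]]
Result: (6 × 4, -3 × 5) = (24, -15)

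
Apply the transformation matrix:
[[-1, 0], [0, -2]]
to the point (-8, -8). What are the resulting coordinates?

Matrix multiplication:
[[-1, 0], [0, -2]] × [-8, -8]ᵀ
= [(-1)(-8) + (0)(-8), (0)(-8) + (-2)(-8)]ᵀ
= [8, 16]ᵀ
Result: (8, 16)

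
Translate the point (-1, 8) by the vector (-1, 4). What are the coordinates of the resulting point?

Translation by (-1, 4) (homogeneous matrix [[1, 0, -1], [0, 1, 4], [0, 0, 1]]):
x' = -1 + -1 = -2
y' = 8 + 4 = 12
Result: (-2, 12)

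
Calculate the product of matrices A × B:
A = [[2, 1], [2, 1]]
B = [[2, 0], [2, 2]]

Matrix multiplication:
C[0][0] = 2×2 + 1×2 = 6
C[0][1] = 2×0 + 1×2 = 2
C[1][0] = 2×2 + 1×2 = 6
C[1][1] = 2×0 + 1×2 = 2
Result: [[6, 2], [6, 2]]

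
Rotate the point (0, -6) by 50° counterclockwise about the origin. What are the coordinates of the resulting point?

Rotation matrix for 50°: [[cos 50°, -sin 50°], [sin 50°, cos 50°]] ≈ [[0.642788, -0.766044], [0.766044, 0.642788]]
[[0.642788, -0.766044], [0.766044, 0.642788]] × [0, -6]ᵀ ≈ [4.5963, -3.8567]ᵀ
Result: (4.5963, -3.8567)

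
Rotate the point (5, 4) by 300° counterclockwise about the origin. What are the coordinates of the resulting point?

Rotation matrix for 300°: [[cos 300°, -sin 300°], [sin 300°, cos 300°]] ≈ [[0.500000, 0.866025], [-0.866025, 0.500000]]
[[0.500000, 0.866025], [-0.866025, 0.500000]] × [5, 4]ᵀ ≈ [5.9641, -2.3301]ᵀ
Result: (5.9641, -2.3301)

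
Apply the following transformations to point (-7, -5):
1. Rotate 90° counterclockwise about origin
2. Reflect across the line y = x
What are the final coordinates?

Step 1: Rotate 90° → (5, -7)
Step 2: Reflect across line y = x → (-7, 5)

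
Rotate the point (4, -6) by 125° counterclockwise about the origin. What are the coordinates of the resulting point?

Rotation matrix for 125°: [[cos 125°, -sin 125°], [sin 125°, cos 125°]] ≈ [[-0.573576, -0.819152], [0.819152, -0.573576]]
[[-0.573576, -0.819152], [0.819152, -0.573576]] × [4, -6]ᵀ ≈ [2.6206, 6.7181]ᵀ
Result: (2.6206, 6.7181)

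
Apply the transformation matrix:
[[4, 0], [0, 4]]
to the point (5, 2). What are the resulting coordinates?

Matrix multiplication:
[[4, 0], [0, 4]] × [5, 2]ᵀ
= [(4)(5) + (0)(2), (0)(5) + (4)(2)]ᵀ
= [20, 8]ᵀ
Result: (20, 8)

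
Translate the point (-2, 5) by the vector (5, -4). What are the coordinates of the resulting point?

Translation by (5, -4) (homogeneous matrix [[1, 0, 5], [0, 1, -4], [0, 0, 1]]):
x' = -2 + 5 = 3
y' = 5 + -4 = 1
Result: (3, 1)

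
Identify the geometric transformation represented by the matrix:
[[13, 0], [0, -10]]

This matrix represents: non-uniform scaling by sx = 13, sy = -10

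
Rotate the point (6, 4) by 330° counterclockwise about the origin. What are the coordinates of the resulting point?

Rotation matrix for 330°: [[cos 330°, -sin 330°], [sin 330°, cos 330°]] ≈ [[0.866025, 0.500000], [-0.500000, 0.866025]]
[[0.866025, 0.500000], [-0.500000, 0.866025]] × [6, 4]ᵀ ≈ [7.1962, 0.4641]ᵀ
Result: (7.1962, 0.4641)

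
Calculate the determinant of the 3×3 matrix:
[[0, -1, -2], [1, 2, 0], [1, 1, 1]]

Expansion along first row:
det = 0·det([[2,0],[1,1]]) - -1·det([[1,0],[1,1]]) + -2·det([[1,2],[1,1]])
    = 0·(2·1 - 0·1) - -1·(1·1 - 0·1) + -2·(1·1 - 2·1)
    = 0·2 - -1·1 + -2·-1
    = 0 + 1 + 2 = 3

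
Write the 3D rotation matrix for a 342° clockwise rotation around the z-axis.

Rotation matrix for clockwise 342° around z-axis:
A clockwise rotation by 342° is a counterclockwise rotation by -342°.
cos(-342°) = 0.9511, sin(-342°) = 0.3090
Result: [[0.9511, -0.3090, 0], [0.3090, 0.9511, 0], [0, 0, 1]]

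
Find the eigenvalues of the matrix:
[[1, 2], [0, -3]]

Characteristic equation: det(A - λI) = 0
λ² - (trace)λ + (det) = 0
trace = 1 + -3 = -2, det = (1)(-3) - (2)(0) = -3
λ² - (-2)λ + (-3) = 0
λ = (-2 ± √((-2)² - 4·(-3))) / 2 = (-2 ± √16) / 2
Solving: λ = -3, 1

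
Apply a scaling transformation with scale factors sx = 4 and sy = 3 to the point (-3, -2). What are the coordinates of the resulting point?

Scaling matrix:
[[4, 0], [0, 3]]
Result: (-3 × 4, -2 × 3) = (-12, -6)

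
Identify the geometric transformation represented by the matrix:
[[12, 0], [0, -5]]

This matrix represents: non-uniform scaling by sx = 12, sy = -5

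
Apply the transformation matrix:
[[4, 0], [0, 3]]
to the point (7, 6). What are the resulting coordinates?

Matrix multiplication:
[[4, 0], [0, 3]] × [7, 6]ᵀ
= [(4)(7) + (0)(6), (0)(7) + (3)(6)]ᵀ
= [28, 18]ᵀ
Result: (28, 18)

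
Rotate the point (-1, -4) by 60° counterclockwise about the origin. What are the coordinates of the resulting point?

Rotation matrix for 60°: [[cos 60°, -sin 60°], [sin 60°, cos 60°]] ≈ [[0.500000, -0.866025], [0.866025, 0.500000]]
[[0.500000, -0.866025], [0.866025, 0.500000]] × [-1, -4]ᵀ ≈ [2.9641, -2.8660]ᵀ
Result: (2.9641, -2.8660)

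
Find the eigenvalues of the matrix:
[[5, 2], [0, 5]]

Characteristic equation: det(A - λI) = 0
λ² - (trace)λ + (det) = 0
trace = 5 + 5 = 10, det = (5)(5) - (2)(0) = 25
λ² - (10)λ + (25) = 0
λ = (10 ± √((10)² - 4·(25))) / 2 = (10 ± √0) / 2
Solving: λ = 5, 5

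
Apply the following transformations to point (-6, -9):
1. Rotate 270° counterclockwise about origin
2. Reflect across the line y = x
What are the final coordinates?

Step 1: Rotate 270° → (-9, 6)
Step 2: Reflect across line y = x → (6, -9)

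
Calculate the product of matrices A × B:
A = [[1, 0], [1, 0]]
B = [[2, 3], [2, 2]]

Matrix multiplication:
C[0][0] = 1×2 + 0×2 = 2
C[0][1] = 1×3 + 0×2 = 3
C[1][0] = 1×2 + 0×2 = 2
C[1][1] = 1×3 + 0×2 = 3
Result: [[2, 3], [2, 3]]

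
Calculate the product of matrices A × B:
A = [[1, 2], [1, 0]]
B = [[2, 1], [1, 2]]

Matrix multiplication:
C[0][0] = 1×2 + 2×1 = 4
C[0][1] = 1×1 + 2×2 = 5
C[1][0] = 1×2 + 0×1 = 2
C[1][1] = 1×1 + 0×2 = 1
Result: [[4, 5], [2, 1]]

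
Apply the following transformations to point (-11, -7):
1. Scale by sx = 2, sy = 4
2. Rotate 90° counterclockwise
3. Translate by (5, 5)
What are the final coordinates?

Step 1: Scale → (-22, -28)
Step 2: Rotate 90° → (28, -22)
Step 3: Translate → (33, -17)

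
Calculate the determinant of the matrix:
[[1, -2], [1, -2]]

For a 2×2 matrix [[a, b], [c, d]], det = ad - bc
det = (1)(-2) - (-2)(1) = -2 - -2 = 0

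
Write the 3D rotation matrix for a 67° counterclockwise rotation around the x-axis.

Rotation matrix for counterclockwise 67° around x-axis:
cos(67°) = 0.3907, sin(67°) = 0.9205
Result: [[1, 0, 0], [0, 0.3907, -0.9205], [0, 0.9205, 0.3907]]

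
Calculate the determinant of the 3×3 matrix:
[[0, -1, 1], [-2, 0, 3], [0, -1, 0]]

Expansion along first row:
det = 0·det([[0,3],[-1,0]]) - -1·det([[-2,3],[0,0]]) + 1·det([[-2,0],[0,-1]])
    = 0·(0·0 - 3·-1) - -1·(-2·0 - 3·0) + 1·(-2·-1 - 0·0)
    = 0·3 - -1·0 + 1·2
    = 0 + 0 + 2 = 2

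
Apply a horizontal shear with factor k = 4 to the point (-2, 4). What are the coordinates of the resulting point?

Shear matrix for horizontal shear with factor k = 4:
[[1, 4], [0, 1]]
Result: (-2, 4) → (14, 4)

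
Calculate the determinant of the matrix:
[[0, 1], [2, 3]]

For a 2×2 matrix [[a, b], [c, d]], det = ad - bc
det = (0)(3) - (1)(2) = 0 - 2 = -2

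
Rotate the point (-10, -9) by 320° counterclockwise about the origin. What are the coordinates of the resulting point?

Rotation matrix for 320°: [[cos 320°, -sin 320°], [sin 320°, cos 320°]] ≈ [[0.766044, 0.642788], [-0.642788, 0.766044]]
[[0.766044, 0.642788], [-0.642788, 0.766044]] × [-10, -9]ᵀ ≈ [-13.4455, -0.4665]ᵀ
Result: (-13.4455, -0.4665)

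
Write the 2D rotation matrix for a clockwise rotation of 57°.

Rotation matrix formula: [[cos θ, -sin θ], [sin θ, cos θ]]
A clockwise rotation by 57° is equivalent to a counterclockwise rotation by -57°.
For θ = -57°:
cos(-57°) = 0.5446
sin(-57°) = -0.8387
Result: [[0.5446, 0.8387], [-0.8387, 0.5446]]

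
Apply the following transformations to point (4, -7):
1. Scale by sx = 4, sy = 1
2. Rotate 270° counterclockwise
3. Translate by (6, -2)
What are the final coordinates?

Step 1: Scale → (16, -7)
Step 2: Rotate 270° → (-7, -16)
Step 3: Translate → (-1, -18)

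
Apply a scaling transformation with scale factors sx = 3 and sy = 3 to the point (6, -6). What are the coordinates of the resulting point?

Scaling matrix:
[[3, 0], [0, 3]]
Result: (6 × 3, -6 × 3) = (18, -18)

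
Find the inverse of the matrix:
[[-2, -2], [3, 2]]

For [[a,b],[c,d]], inverse = (1/det)·[[d,-b],[-c,a]]
det = (-2)(2) - (-2)(3) = -4 - -6 = 2
Inverse = (1/2)·[[2, 2], [-3, -2]]
= [[1, 1], [-3/2, -1]]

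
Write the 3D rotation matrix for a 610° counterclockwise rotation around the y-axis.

Rotation matrix for counterclockwise 610° around y-axis:
cos(610°) = -0.3420, sin(610°) = -0.9397
Result: [[-0.3420, 0, -0.9397], [0, 1, 0], [0.9397, 0, -0.3420]]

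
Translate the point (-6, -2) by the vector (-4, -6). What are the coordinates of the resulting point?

Translation by (-4, -6) (homogeneous matrix [[1, 0, -4], [0, 1, -6], [0, 0, 1]]):
x' = -6 + -4 = -10
y' = -2 + -6 = -8
Result: (-10, -8)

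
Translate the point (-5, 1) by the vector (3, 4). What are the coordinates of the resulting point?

Translation by (3, 4) (homogeneous matrix [[1, 0, 3], [0, 1, 4], [0, 0, 1]]):
x' = -5 + 3 = -2
y' = 1 + 4 = 5
Result: (-2, 5)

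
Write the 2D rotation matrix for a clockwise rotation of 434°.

Rotation matrix formula: [[cos θ, -sin θ], [sin θ, cos θ]]
A clockwise rotation by 434° is equivalent to a counterclockwise rotation by -434°.
For θ = -434°:
cos(-434°) = 0.2756
sin(-434°) = -0.9613
Result: [[0.2756, 0.9613], [-0.9613, 0.2756]]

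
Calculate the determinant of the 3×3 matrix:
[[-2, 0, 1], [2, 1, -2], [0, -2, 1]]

Expansion along first row:
det = -2·det([[1,-2],[-2,1]]) - 0·det([[2,-2],[0,1]]) + 1·det([[2,1],[0,-2]])
    = -2·(1·1 - -2·-2) - 0·(2·1 - -2·0) + 1·(2·-2 - 1·0)
    = -2·-3 - 0·2 + 1·-4
    = 6 + 0 + -4 = 2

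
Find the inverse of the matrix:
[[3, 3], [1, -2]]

For [[a,b],[c,d]], inverse = (1/det)·[[d,-b],[-c,a]]
det = (3)(-2) - (3)(1) = -6 - 3 = -9
Inverse = (1/-9)·[[-2, -3], [-1, 3]]
= [[2/9, 1/3], [1/9, -1/3]]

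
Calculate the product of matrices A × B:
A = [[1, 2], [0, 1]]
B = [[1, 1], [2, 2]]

Matrix multiplication:
C[0][0] = 1×1 + 2×2 = 5
C[0][1] = 1×1 + 2×2 = 5
C[1][0] = 0×1 + 1×2 = 2
C[1][1] = 0×1 + 1×2 = 2
Result: [[5, 5], [2, 2]]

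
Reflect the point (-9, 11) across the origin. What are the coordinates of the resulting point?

Reflection across origin: (-9, 11) → (9, -11)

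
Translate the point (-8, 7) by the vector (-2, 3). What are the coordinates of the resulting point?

Translation by (-2, 3) (homogeneous matrix [[1, 0, -2], [0, 1, 3], [0, 0, 1]]):
x' = -8 + -2 = -10
y' = 7 + 3 = 10
Result: (-10, 10)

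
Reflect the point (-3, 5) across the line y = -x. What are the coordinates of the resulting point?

Reflection across line y = -x: (-3, 5) → (-5, 3)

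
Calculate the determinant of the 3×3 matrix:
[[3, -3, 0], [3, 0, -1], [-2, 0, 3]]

Expansion along first row:
det = 3·det([[0,-1],[0,3]]) - -3·det([[3,-1],[-2,3]]) + 0·det([[3,0],[-2,0]])
    = 3·(0·3 - -1·0) - -3·(3·3 - -1·-2) + 0·(3·0 - 0·-2)
    = 3·0 - -3·7 + 0·0
    = 0 + 21 + 0 = 21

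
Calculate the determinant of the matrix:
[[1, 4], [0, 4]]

For a 2×2 matrix [[a, b], [c, d]], det = ad - bc
det = (1)(4) - (4)(0) = 4 - 0 = 4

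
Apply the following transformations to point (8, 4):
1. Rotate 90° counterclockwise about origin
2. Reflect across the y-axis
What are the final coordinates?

Step 1: Rotate 90° → (-4, 8)
Step 2: Reflect across y-axis → (4, 8)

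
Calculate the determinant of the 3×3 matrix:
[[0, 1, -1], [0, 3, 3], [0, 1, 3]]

Expansion along first row:
det = 0·det([[3,3],[1,3]]) - 1·det([[0,3],[0,3]]) + -1·det([[0,3],[0,1]])
    = 0·(3·3 - 3·1) - 1·(0·3 - 3·0) + -1·(0·1 - 3·0)
    = 0·6 - 1·0 + -1·0
    = 0 + 0 + 0 = 0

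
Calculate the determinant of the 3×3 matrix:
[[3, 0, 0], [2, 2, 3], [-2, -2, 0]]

Expansion along first row:
det = 3·det([[2,3],[-2,0]]) - 0·det([[2,3],[-2,0]]) + 0·det([[2,2],[-2,-2]])
    = 3·(2·0 - 3·-2) - 0·(2·0 - 3·-2) + 0·(2·-2 - 2·-2)
    = 3·6 - 0·6 + 0·0
    = 18 + 0 + 0 = 18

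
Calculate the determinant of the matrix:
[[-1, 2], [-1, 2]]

For a 2×2 matrix [[a, b], [c, d]], det = ad - bc
det = (-1)(2) - (2)(-1) = -2 - -2 = 0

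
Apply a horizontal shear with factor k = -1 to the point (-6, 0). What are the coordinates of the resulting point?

Shear matrix for horizontal shear with factor k = -1:
[[1, -1], [0, 1]]
Result: (-6, 0) → (-6, 0)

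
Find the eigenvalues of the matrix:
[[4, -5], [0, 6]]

Characteristic equation: det(A - λI) = 0
λ² - (trace)λ + (det) = 0
trace = 4 + 6 = 10, det = (4)(6) - (-5)(0) = 24
λ² - (10)λ + (24) = 0
λ = (10 ± √((10)² - 4·(24))) / 2 = (10 ± √4) / 2
Solving: λ = 4, 6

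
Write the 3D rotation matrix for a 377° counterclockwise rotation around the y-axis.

Rotation matrix for counterclockwise 377° around y-axis:
cos(377°) = 0.9563, sin(377°) = 0.2924
Result: [[0.9563, 0, 0.2924], [0, 1, 0], [-0.2924, 0, 0.9563]]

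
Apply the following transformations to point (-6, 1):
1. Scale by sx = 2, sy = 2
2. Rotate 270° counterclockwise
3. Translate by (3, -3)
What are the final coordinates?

Step 1: Scale → (-12, 2)
Step 2: Rotate 270° → (2, 12)
Step 3: Translate → (5, 9)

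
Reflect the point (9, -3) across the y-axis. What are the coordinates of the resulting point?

Reflection across y-axis: (9, -3) → (-9, -3)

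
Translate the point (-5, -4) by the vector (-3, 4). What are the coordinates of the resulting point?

Translation by (-3, 4) (homogeneous matrix [[1, 0, -3], [0, 1, 4], [0, 0, 1]]):
x' = -5 + -3 = -8
y' = -4 + 4 = 0
Result: (-8, 0)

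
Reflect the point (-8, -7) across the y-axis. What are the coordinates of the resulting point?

Reflection across y-axis: (-8, -7) → (8, -7)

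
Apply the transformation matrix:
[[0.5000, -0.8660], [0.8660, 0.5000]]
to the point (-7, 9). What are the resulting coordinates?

Matrix multiplication:
[[0.5000, -0.8660], [0.8660, 0.5000]] × [-7, 9]ᵀ
= [(0.5000)(-7) + (-0.8660)(9), (0.8660)(-7) + (0.5000)(9)]ᵀ
= [-11.2940, -1.5620]ᵀ
Result: (-11.2940, -1.5620)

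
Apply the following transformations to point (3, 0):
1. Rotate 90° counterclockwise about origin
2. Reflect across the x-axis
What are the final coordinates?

Step 1: Rotate 90° → (0, 3)
Step 2: Reflect across x-axis → (0, -3)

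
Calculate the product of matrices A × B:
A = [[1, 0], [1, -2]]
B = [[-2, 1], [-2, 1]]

Matrix multiplication:
C[0][0] = 1×-2 + 0×-2 = -2
C[0][1] = 1×1 + 0×1 = 1
C[1][0] = 1×-2 + -2×-2 = 2
C[1][1] = 1×1 + -2×1 = -1
Result: [[-2, 1], [2, -1]]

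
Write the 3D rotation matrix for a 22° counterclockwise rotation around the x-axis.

Rotation matrix for counterclockwise 22° around x-axis:
cos(22°) = 0.9272, sin(22°) = 0.3746
Result: [[1, 0, 0], [0, 0.9272, -0.3746], [0, 0.3746, 0.9272]]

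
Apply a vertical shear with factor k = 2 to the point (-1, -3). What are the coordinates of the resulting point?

Shear matrix for vertical shear with factor k = 2:
[[1, 0], [2, 1]]
Result: (-1, -3) → (-1, -5)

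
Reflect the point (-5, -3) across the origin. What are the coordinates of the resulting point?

Reflection across origin: (-5, -3) → (5, 3)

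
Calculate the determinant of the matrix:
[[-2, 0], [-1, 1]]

For a 2×2 matrix [[a, b], [c, d]], det = ad - bc
det = (-2)(1) - (0)(-1) = -2 - 0 = -2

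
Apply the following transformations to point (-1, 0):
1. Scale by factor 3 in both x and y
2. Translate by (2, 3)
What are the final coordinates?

Step 1: Scale (-1, 0) by 3 → (-3, 0)
Step 2: Translate by (2, 3) → (-1, 3)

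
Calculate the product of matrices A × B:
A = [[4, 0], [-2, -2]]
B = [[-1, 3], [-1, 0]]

Matrix multiplication:
C[0][0] = 4×-1 + 0×-1 = -4
C[0][1] = 4×3 + 0×0 = 12
C[1][0] = -2×-1 + -2×-1 = 4
C[1][1] = -2×3 + -2×0 = -6
Result: [[-4, 12], [4, -6]]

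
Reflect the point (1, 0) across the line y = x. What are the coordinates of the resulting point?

Reflection across line y = x: (1, 0) → (0, 1)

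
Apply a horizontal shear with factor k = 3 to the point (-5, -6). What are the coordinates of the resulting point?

Shear matrix for horizontal shear with factor k = 3:
[[1, 3], [0, 1]]
Result: (-5, -6) → (-23, -6)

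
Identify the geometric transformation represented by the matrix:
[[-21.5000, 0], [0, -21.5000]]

This matrix represents: uniform scaling by factor -21.5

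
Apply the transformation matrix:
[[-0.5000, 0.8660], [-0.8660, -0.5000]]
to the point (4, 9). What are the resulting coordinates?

Matrix multiplication:
[[-0.5000, 0.8660], [-0.8660, -0.5000]] × [4, 9]ᵀ
= [(-0.5000)(4) + (0.8660)(9), (-0.8660)(4) + (-0.5000)(9)]ᵀ
= [5.7940, -7.9640]ᵀ
Result: (5.7940, -7.9640)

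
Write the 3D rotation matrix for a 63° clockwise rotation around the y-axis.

Rotation matrix for clockwise 63° around y-axis:
A clockwise rotation by 63° is a counterclockwise rotation by -63°.
cos(-63°) = 0.4540, sin(-63°) = -0.8910
Result: [[0.4540, 0, -0.8910], [0, 1, 0], [0.8910, 0, 0.4540]]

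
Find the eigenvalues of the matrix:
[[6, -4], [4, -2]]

Characteristic equation: det(A - λI) = 0
λ² - (trace)λ + (det) = 0
trace = 6 + -2 = 4, det = (6)(-2) - (-4)(4) = 4
λ² - (4)λ + (4) = 0
λ = (4 ± √((4)² - 4·(4))) / 2 = (4 ± √0) / 2
Solving: λ = 2, 2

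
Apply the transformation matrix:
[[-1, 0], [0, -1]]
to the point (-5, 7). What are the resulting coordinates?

Matrix multiplication:
[[-1, 0], [0, -1]] × [-5, 7]ᵀ
= [(-1)(-5) + (0)(7), (0)(-5) + (-1)(7)]ᵀ
= [5, -7]ᵀ
Result: (5, -7)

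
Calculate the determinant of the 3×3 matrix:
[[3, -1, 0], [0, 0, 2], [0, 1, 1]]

Expansion along first row:
det = 3·det([[0,2],[1,1]]) - -1·det([[0,2],[0,1]]) + 0·det([[0,0],[0,1]])
    = 3·(0·1 - 2·1) - -1·(0·1 - 2·0) + 0·(0·1 - 0·0)
    = 3·-2 - -1·0 + 0·0
    = -6 + 0 + 0 = -6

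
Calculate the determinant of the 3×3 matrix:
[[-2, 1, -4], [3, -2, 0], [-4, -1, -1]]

Expansion along first row:
det = -2·det([[-2,0],[-1,-1]]) - 1·det([[3,0],[-4,-1]]) + -4·det([[3,-2],[-4,-1]])
    = -2·(-2·-1 - 0·-1) - 1·(3·-1 - 0·-4) + -4·(3·-1 - -2·-4)
    = -2·2 - 1·-3 + -4·-11
    = -4 + 3 + 44 = 43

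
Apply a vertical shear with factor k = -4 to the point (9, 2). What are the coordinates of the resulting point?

Shear matrix for vertical shear with factor k = -4:
[[1, 0], [-4, 1]]
Result: (9, 2) → (9, -34)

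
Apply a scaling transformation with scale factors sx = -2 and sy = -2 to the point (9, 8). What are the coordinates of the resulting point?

Scaling matrix:
[[-2, 0], [0, -2]]
Result: (9 × -2, 8 × -2) = (-18, -16)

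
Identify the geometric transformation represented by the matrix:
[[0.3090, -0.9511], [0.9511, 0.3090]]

This matrix represents: rotation by 72° counterclockwise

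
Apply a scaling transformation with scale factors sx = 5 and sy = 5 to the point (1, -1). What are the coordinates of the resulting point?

Scaling matrix:
[[5, 0], [0, 5]]
Result: (1 × 5, -1 × 5) = (5, -5)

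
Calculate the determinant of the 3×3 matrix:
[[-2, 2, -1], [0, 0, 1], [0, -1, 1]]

Expansion along first row:
det = -2·det([[0,1],[-1,1]]) - 2·det([[0,1],[0,1]]) + -1·det([[0,0],[0,-1]])
    = -2·(0·1 - 1·-1) - 2·(0·1 - 1·0) + -1·(0·-1 - 0·0)
    = -2·1 - 2·0 + -1·0
    = -2 + 0 + 0 = -2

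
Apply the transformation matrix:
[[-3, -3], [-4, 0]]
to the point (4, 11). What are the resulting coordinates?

Matrix multiplication:
[[-3, -3], [-4, 0]] × [4, 11]ᵀ
= [(-3)(4) + (-3)(11), (-4)(4) + (0)(11)]ᵀ
= [-45, -16]ᵀ
Result: (-45, -16)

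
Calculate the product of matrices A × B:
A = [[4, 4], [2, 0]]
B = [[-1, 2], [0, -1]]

Matrix multiplication:
C[0][0] = 4×-1 + 4×0 = -4
C[0][1] = 4×2 + 4×-1 = 4
C[1][0] = 2×-1 + 0×0 = -2
C[1][1] = 2×2 + 0×-1 = 4
Result: [[-4, 4], [-2, 4]]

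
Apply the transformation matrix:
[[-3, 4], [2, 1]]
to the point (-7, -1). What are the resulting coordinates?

Matrix multiplication:
[[-3, 4], [2, 1]] × [-7, -1]ᵀ
= [(-3)(-7) + (4)(-1), (2)(-7) + (1)(-1)]ᵀ
= [17, -15]ᵀ
Result: (17, -15)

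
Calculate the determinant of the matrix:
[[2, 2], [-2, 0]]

For a 2×2 matrix [[a, b], [c, d]], det = ad - bc
det = (2)(0) - (2)(-2) = 0 - -4 = 4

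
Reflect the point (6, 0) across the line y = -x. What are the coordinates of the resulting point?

Reflection across line y = -x: (6, 0) → (0, -6)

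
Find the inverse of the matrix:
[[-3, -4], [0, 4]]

For [[a,b],[c,d]], inverse = (1/det)·[[d,-b],[-c,a]]
det = (-3)(4) - (-4)(0) = -12 - 0 = -12
Inverse = (1/-12)·[[4, 4], [0, -3]]
= [[-1/3, -1/3], [0, 1/4]]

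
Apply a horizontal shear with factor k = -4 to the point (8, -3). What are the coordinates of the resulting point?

Shear matrix for horizontal shear with factor k = -4:
[[1, -4], [0, 1]]
Result: (8, -3) → (20, -3)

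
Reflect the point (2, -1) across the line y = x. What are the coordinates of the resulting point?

Reflection across line y = x: (2, -1) → (-1, 2)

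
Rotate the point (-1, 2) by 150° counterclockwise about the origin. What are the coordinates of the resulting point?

Rotation matrix for 150°: [[cos 150°, -sin 150°], [sin 150°, cos 150°]] ≈ [[-0.866025, -0.500000], [0.500000, -0.866025]]
[[-0.866025, -0.500000], [0.500000, -0.866025]] × [-1, 2]ᵀ ≈ [-0.1340, -2.2321]ᵀ
Result: (-0.1340, -2.2321)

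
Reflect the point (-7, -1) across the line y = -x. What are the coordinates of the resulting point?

Reflection across line y = -x: (-7, -1) → (1, 7)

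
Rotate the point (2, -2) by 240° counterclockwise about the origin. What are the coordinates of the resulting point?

Rotation matrix for 240°: [[cos 240°, -sin 240°], [sin 240°, cos 240°]] ≈ [[-0.500000, 0.866025], [-0.866025, -0.500000]]
[[-0.500000, 0.866025], [-0.866025, -0.500000]] × [2, -2]ᵀ ≈ [-2.7321, -0.7321]ᵀ
Result: (-2.7321, -0.7321)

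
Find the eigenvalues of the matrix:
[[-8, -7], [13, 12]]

Characteristic equation: det(A - λI) = 0
λ² - (trace)λ + (det) = 0
trace = -8 + 12 = 4, det = (-8)(12) - (-7)(13) = -5
λ² - (4)λ + (-5) = 0
λ = (4 ± √((4)² - 4·(-5))) / 2 = (4 ± √36) / 2
Solving: λ = -1, 5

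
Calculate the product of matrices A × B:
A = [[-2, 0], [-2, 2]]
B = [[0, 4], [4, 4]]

Matrix multiplication:
C[0][0] = -2×0 + 0×4 = 0
C[0][1] = -2×4 + 0×4 = -8
C[1][0] = -2×0 + 2×4 = 8
C[1][1] = -2×4 + 2×4 = 0
Result: [[0, -8], [8, 0]]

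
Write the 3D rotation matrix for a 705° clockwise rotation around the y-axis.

Rotation matrix for clockwise 705° around y-axis:
A clockwise rotation by 705° is a counterclockwise rotation by -705°.
cos(-705°) = 0.9659, sin(-705°) = 0.2588
Result: [[0.9659, 0, 0.2588], [0, 1, 0], [-0.2588, 0, 0.9659]]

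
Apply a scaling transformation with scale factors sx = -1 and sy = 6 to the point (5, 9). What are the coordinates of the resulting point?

Scaling matrix:
[[-1, 0], [0, 6]]
Result: (5 × -1, 9 × 6) = (-5, 54)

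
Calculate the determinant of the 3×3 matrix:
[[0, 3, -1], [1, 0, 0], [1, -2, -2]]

Expansion along first row:
det = 0·det([[0,0],[-2,-2]]) - 3·det([[1,0],[1,-2]]) + -1·det([[1,0],[1,-2]])
    = 0·(0·-2 - 0·-2) - 3·(1·-2 - 0·1) + -1·(1·-2 - 0·1)
    = 0·0 - 3·-2 + -1·-2
    = 0 + 6 + 2 = 8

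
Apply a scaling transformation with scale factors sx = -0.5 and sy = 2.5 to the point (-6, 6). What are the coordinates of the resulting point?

Scaling matrix:
[[-0.50, 0], [0, 2.50]]
Result: (-6 × -0.5, 6 × 2.5) = (3, 15)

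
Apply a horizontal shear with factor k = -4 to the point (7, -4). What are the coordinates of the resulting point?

Shear matrix for horizontal shear with factor k = -4:
[[1, -4], [0, 1]]
Result: (7, -4) → (23, -4)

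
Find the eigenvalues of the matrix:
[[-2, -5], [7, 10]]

Characteristic equation: det(A - λI) = 0
λ² - (trace)λ + (det) = 0
trace = -2 + 10 = 8, det = (-2)(10) - (-5)(7) = 15
λ² - (8)λ + (15) = 0
λ = (8 ± √((8)² - 4·(15))) / 2 = (8 ± √4) / 2
Solving: λ = 3, 5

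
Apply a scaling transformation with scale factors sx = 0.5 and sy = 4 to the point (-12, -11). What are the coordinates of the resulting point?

Scaling matrix:
[[0.50, 0], [0, 4]]
Result: (-12 × 0.5, -11 × 4) = (-6, -44)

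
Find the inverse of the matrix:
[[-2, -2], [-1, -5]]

For [[a,b],[c,d]], inverse = (1/det)·[[d,-b],[-c,a]]
det = (-2)(-5) - (-2)(-1) = 10 - 2 = 8
Inverse = (1/8)·[[-5, 2], [1, -2]]
= [[-5/8, 1/4], [1/8, -1/4]]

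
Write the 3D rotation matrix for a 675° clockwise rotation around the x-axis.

Rotation matrix for clockwise 675° around x-axis:
A clockwise rotation by 675° is a counterclockwise rotation by -675°.
cos(-675°) = √2/2, sin(-675°) = √2/2
Result: [[1, 0, 0], [0, √2/2, -√2/2], [0, √2/2, √2/2]]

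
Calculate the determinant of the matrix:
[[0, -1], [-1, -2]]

For a 2×2 matrix [[a, b], [c, d]], det = ad - bc
det = (0)(-2) - (-1)(-1) = 0 - 1 = -1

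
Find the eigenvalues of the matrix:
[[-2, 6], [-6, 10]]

Characteristic equation: det(A - λI) = 0
λ² - (trace)λ + (det) = 0
trace = -2 + 10 = 8, det = (-2)(10) - (6)(-6) = 16
λ² - (8)λ + (16) = 0
λ = (8 ± √((8)² - 4·(16))) / 2 = (8 ± √0) / 2
Solving: λ = 4, 4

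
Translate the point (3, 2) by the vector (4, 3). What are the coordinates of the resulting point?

Translation by (4, 3) (homogeneous matrix [[1, 0, 4], [0, 1, 3], [0, 0, 1]]):
x' = 3 + 4 = 7
y' = 2 + 3 = 5
Result: (7, 5)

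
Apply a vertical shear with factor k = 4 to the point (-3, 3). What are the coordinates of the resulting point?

Shear matrix for vertical shear with factor k = 4:
[[1, 0], [4, 1]]
Result: (-3, 3) → (-3, -9)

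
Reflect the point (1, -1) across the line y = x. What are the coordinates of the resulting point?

Reflection across line y = x: (1, -1) → (-1, 1)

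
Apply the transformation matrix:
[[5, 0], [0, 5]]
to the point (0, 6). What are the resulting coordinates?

Matrix multiplication:
[[5, 0], [0, 5]] × [0, 6]ᵀ
= [(5)(0) + (0)(6), (0)(0) + (5)(6)]ᵀ
= [0, 30]ᵀ
Result: (0, 30)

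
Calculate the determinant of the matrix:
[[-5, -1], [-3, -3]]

For a 2×2 matrix [[a, b], [c, d]], det = ad - bc
det = (-5)(-3) - (-1)(-3) = 15 - 3 = 12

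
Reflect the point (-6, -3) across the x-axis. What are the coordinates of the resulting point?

Reflection across x-axis: (-6, -3) → (-6, 3)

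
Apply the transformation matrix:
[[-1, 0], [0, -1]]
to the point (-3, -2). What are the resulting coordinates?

Matrix multiplication:
[[-1, 0], [0, -1]] × [-3, -2]ᵀ
= [(-1)(-3) + (0)(-2), (0)(-3) + (-1)(-2)]ᵀ
= [3, 2]ᵀ
Result: (3, 2)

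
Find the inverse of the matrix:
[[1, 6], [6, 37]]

For [[a,b],[c,d]], inverse = (1/det)·[[d,-b],[-c,a]]
det = (1)(37) - (6)(6) = 37 - 36 = 1
Inverse = [[37, -6], [-6, 1]]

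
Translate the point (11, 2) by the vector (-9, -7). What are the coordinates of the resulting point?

Translation by (-9, -7) (homogeneous matrix [[1, 0, -9], [0, 1, -7], [0, 0, 1]]):
x' = 11 + -9 = 2
y' = 2 + -7 = -5
Result: (2, -5)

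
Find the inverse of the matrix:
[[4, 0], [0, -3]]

For [[a,b],[c,d]], inverse = (1/det)·[[d,-b],[-c,a]]
det = (4)(-3) - (0)(0) = -12 - 0 = -12
Inverse = (1/-12)·[[-3, 0], [0, 4]]
= [[1/4, 0], [0, -1/3]]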